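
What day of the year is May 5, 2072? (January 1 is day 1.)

Days in months before May: 31 + 29 + 31 + 30 = 121.
Plus 5 days into May → day 126.

126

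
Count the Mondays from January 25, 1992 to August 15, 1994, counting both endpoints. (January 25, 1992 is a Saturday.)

January 25, 1992 is a Saturday; the first Monday on or after it is January 27, 1992 (2 days later).
From January 27, 1992 to August 15, 1994: 339 + 365 + 227 = 931 days (rest of 1992, 1993, to August 15, 1994 in 1994).
931 ÷ 7 = 133 full weeks with remainder 0, so 133 more Mondays after the first → 134.

134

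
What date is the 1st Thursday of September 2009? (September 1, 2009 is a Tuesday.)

September 2009 begins on a Tuesday, so the first Thursday is September 3 (2 days later).

September 3, 2009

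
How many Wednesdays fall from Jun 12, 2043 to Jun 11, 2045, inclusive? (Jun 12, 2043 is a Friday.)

Jun 12, 2043 is a Friday; the first Wednesday on or after it is Jun 17, 2043 (5 days later).
From Jun 17, 2043 to Jun 11, 2045: 197 + 366 + 162 = 725 days (rest of 2043, 2044, to Jun 11, 2045 in 2045).
725 ÷ 7 = 103 full weeks with remainder 4, so 103 more Wednesdays after the first → 104.

104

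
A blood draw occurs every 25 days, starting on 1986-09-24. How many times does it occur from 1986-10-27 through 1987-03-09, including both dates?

5

Occurrences land 25·i days after 1986-09-24 for i = 0, 1, 2, …
1986-10-27 is 33 days after the start; 33 ÷ 25 = 1 remainder 8; since the remainder is 8, round up to i = 2. First occurrence in the window: #3 on 1986-11-13 (2×25 = 50 days in).
1987-03-09 is 166 days after the start; 166 ÷ 25 = 6 remainder 16. Last occurrence in the window: #7 on 1987-02-21.
Occurrences #3 through #7: 5 in total.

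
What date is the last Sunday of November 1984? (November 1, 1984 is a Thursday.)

November 1984 begins on a Thursday, so the first Sunday is November 4 (3 days later).
November 1984 has 30 days. Adding weeks: 4, 11, 18, 25 — the last one ≤ 30 is the 25th.

November 25, 1984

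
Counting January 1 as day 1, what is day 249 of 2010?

January has 31 days (249 − 31 = 218 remain).
February has 28 days (218 − 28 = 190 remain).
March has 31 days (190 − 31 = 159 remain).
April has 30 days (159 − 30 = 129 remain).
May has 31 days (129 − 31 = 98 remain).
June has 30 days (98 − 30 = 68 remain).
July has 31 days (68 − 31 = 37 remain).
August has 31 days (37 − 31 = 6 remain).
6 into September → September 6.

2010-09-06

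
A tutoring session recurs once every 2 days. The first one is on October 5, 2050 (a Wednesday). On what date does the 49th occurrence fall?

January 9, 2051

The 49th occurrence is 48 intervals after the first: 48 × 2 = 96 days after October 5, 2050.
October has 31 days — 26 days to the end of October leaves 70.
November has 30 days (40 left).
December has 31 days (9 left).
9 days into January → January 9, 2051.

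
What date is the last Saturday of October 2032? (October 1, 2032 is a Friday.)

October 2032 begins on a Friday, so the first Saturday is October 2 (1 day later).
October 2032 has 31 days. Adding weeks: 2, 9, 16, 23, 30 — the last one ≤ 31 is the 30th.

October 30, 2032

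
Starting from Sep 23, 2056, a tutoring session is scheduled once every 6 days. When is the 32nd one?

Mar 28, 2057

The 32nd occurrence is 31 intervals after the first: 31 × 6 = 186 days after Sep 23, 2056.
Sep has 30 days — 7 days to the end of Sep leaves 179.
Oct has 31 days (148 left).
Nov has 30 days (118 left).
Dec has 31 days (87 left).
Jan has 31 days (56 left).
Feb has 28 days (28 left).
28 days into Mar → Mar 28, 2057.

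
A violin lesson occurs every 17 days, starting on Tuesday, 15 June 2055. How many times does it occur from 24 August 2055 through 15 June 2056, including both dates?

17

Occurrences land 17·i days after 15 June 2055 for i = 0, 1, 2, …
24 August 2055 is 70 days after the start; 70 ÷ 17 = 4 remainder 2; since the remainder is 2, round up to i = 5. First occurrence in the window: #6 on 8 September 2055 (5×17 = 85 days in).
15 June 2056 is 366 days after the start; 366 ÷ 17 = 21 remainder 9. Last occurrence in the window: #22 on 6 June 2056.
Occurrences #6 through #22: 17 in total.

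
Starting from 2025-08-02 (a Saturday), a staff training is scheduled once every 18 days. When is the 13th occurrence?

The 13th occurrence is 12 intervals after the first: 12 × 18 = 216 days after 2025-08-02.
August has 31 days — 29 days to the end of August leaves 187.
September has 30 days (157 left).
October has 31 days (126 left).
November has 30 days (96 left).
December has 31 days (65 left).
January has 31 days (34 left).
February has 28 days (6 left).
6 days into March → 2026-03-06.

2026-03-06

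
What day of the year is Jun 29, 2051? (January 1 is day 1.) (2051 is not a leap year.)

180

Days in months before Jun: 31 + 28 + 31 + 30 + 31 = 151.
Plus 29 days into Jun → day 180.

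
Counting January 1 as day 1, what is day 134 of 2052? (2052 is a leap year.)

May 13, 2052

Jan has 31 days (134 − 31 = 103 remain).
Feb has 29 days (103 − 29 = 74 remain).
Mar has 31 days (74 − 31 = 43 remain).
Apr has 30 days (43 − 30 = 13 remain).
13 into May → May 13.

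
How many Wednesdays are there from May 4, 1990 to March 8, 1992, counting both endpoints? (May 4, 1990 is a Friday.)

96

May 4, 1990 is a Friday; the first Wednesday on or after it is May 9, 1990 (5 days later).
From May 9, 1990 to March 8, 1992: 236 + 365 + 68 = 669 days (rest of 1990, 1991, to March 8, 1992 in 1992).
669 ÷ 7 = 95 full weeks with remainder 4, so 95 more Wednesdays after the first → 96.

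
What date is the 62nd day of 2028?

March 2, 2028

January has 31 days (62 − 31 = 31 remain).
February has 29 days (31 − 29 = 2 remain).
2 into March → March 2.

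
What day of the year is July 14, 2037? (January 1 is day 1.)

195

Days in months before July: 31 + 28 + 31 + 30 + 31 + 30 = 181.
Plus 14 days into July → day 195.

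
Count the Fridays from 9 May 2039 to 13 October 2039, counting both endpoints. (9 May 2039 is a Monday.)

9 May 2039 is a Monday; the first Friday on or after it is 13 May 2039 (4 days later).
From 13 May 2039 to 13 October 2039: 18 + 30 + 31 + 31 + 30 + 13 = 153 days (rest of May, June, July, August, September, October).
153 ÷ 7 = 21 full weeks with remainder 6, so 21 more Fridays after the first → 22.

22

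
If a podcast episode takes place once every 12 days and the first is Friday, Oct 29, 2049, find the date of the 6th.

Dec 28, 2049

The 6th occurrence is 5 intervals after the first: 5 × 12 = 60 days after Oct 29, 2049.
Oct has 31 days — 2 days to the end of Oct leaves 58.
Nov has 30 days (28 left).
28 days into Dec → Dec 28, 2049.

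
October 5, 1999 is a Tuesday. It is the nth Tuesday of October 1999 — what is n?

1st

Day 5 falls in week ⌈5/7⌉ of the month.
Days 1–7 hold the 1st Tuesday, 8–14 the 2nd, 15–21 the 3rd, 22–28 the 4th, 29–31 the 5th.
5 is in the range for the 1st.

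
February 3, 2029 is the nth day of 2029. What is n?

Days in months before February: 31 = 31.
Plus 3 days into February → day 34.

34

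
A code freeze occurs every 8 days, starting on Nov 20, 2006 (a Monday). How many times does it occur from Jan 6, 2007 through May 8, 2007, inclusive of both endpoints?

16

Occurrences land 8·i days after Nov 20, 2006 for i = 0, 1, 2, …
Jan 6, 2007 is 47 days after the start; 47 ÷ 8 = 5 remainder 7; since the remainder is 7, round up to i = 6. First occurrence in the window: #7 on Jan 7, 2007 (6×8 = 48 days in).
May 8, 2007 is 169 days after the start; 169 ÷ 8 = 21 remainder 1. Last occurrence in the window: #22 on May 7, 2007.
Occurrences #7 through #22: 16 in total.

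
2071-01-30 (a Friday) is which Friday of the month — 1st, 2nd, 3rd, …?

Day 30 falls in week ⌈30/7⌉ of the month.
Days 1–7 hold the 1st Friday, 8–14 the 2nd, 15–21 the 3rd, 22–28 the 4th, 29–31 the 5th.
30 is in the range for the 5th.

5th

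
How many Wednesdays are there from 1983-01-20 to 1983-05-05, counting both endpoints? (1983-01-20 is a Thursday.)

15

1983-01-20 is a Thursday; the first Wednesday on or after it is 1983-01-26 (6 days later).
From 1983-01-26 to 1983-05-05: 5 + 28 + 31 + 30 + 5 = 99 days (rest of January, February, March, April, May).
99 ÷ 7 = 14 full weeks with remainder 1, so 14 more Wednesdays after the first → 15.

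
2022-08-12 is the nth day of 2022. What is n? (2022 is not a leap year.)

Days in months before August: 31 + 28 + 31 + 30 + 31 + 30 + 31 = 212.
Plus 12 days into August → day 224.

224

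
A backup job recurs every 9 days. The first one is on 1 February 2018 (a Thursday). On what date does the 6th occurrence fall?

18 March 2018

The 6th occurrence is 5 intervals after the first: 5 × 9 = 45 days after 1 February 2018.
February has 28 days — 27 days to the end of February leaves 18.
18 days into March → 18 March 2018.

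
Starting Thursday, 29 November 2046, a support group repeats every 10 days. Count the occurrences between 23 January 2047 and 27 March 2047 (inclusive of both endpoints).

Occurrences land 10·i days after 29 November 2046 for i = 0, 1, 2, …
23 January 2047 is 55 days after the start; 55 ÷ 10 = 5 remainder 5; since the remainder is 5, round up to i = 6. First occurrence in the window: #7 on 28 January 2047 (6×10 = 60 days in).
27 March 2047 is 118 days after the start; 118 ÷ 10 = 11 remainder 8. Last occurrence in the window: #12 on 19 March 2047.
Occurrences #7 through #12: 6 in total.

6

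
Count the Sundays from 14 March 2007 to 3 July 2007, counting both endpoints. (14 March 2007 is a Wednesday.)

16

14 March 2007 is a Wednesday; the first Sunday on or after it is 18 March 2007 (4 days later).
From 18 March 2007 to 3 July 2007: 13 + 30 + 31 + 30 + 3 = 107 days (rest of March, April, May, June, July).
107 ÷ 7 = 15 full weeks with remainder 2, so 15 more Sundays after the first → 16.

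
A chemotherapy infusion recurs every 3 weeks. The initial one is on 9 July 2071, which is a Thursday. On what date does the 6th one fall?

22 October 2071

The 6th occurrence is 5 intervals after the first: 5 × 21 = 105 days after 9 July 2071.
July has 31 days — 22 days to the end of July leaves 83.
August has 31 days (52 left).
September has 30 days (22 left).
22 days into October → 22 October 2071.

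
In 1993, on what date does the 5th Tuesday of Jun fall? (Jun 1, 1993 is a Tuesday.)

Jun 29, 1993

Jun 1993 begins on a Tuesday, so the first Tuesday is Jun 1.
The 5th Tuesday is 4 weeks later: 1 + 28 = 29.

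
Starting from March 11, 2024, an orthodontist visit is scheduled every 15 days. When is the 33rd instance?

July 4, 2025

The 33rd occurrence is 32 intervals after the first: 32 × 15 = 480 days after March 11, 2024.
March has 31 days — 20 days to the end of March leaves 460.
From end of March to end of 2024 is 275 days (185 left).
January has 31 days (154 left).
February has 28 days (126 left).
March has 31 days (95 left).
April has 30 days (65 left).
May has 31 days (34 left).
June has 30 days (4 left).
4 days into July → July 4, 2025.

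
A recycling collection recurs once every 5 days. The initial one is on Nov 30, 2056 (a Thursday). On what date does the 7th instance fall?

The 7th occurrence is 6 intervals after the first: 6 × 5 = 30 days after Nov 30, 2056.
Nov has 30 days — 0 days to the end of Nov leaves 30.
30 days into Dec → Dec 30, 2056.

Dec 30, 2056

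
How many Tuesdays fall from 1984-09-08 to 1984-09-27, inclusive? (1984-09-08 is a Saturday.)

3

1984-09-08 is a Saturday; the first Tuesday on or after it is 1984-09-11 (3 days later).
From 1984-09-11 to 1984-09-27 is 27 − 11 = 16 days.
16 ÷ 7 = 2 full weeks with remainder 2, so 2 more Tuesdays after the first → 3.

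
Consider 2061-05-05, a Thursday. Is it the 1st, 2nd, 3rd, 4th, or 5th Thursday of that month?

Day 5 falls in week ⌈5/7⌉ of the month.
Days 1–7 hold the 1st Thursday, 8–14 the 2nd, 15–21 the 3rd, 22–28 the 4th, 29–31 the 5th.
5 is in the range for the 1st.

1st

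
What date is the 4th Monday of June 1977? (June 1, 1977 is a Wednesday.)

1977-06-27

June 1977 begins on a Wednesday, so the first Monday is June 6 (5 days later).
The 4th Monday is 3 weeks later: 6 + 21 = 27.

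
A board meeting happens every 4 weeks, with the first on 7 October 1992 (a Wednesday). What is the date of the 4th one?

The 4th occurrence is 3 intervals after the first: 3 × 28 = 84 days after 7 October 1992.
October has 31 days — 24 days to the end of October leaves 60.
November has 30 days (30 left).
30 days into December → 30 December 1992.

30 December 1992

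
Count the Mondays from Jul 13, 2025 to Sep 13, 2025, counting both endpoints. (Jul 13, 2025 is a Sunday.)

9

Jul 13, 2025 is a Sunday; the first Monday on or after it is Jul 14, 2025 (1 day later).
From Jul 14, 2025 to Sep 13, 2025: 17 + 31 + 13 = 61 days (rest of Jul, Aug, Sep).
61 ÷ 7 = 8 full weeks with remainder 5, so 8 more Mondays after the first → 9.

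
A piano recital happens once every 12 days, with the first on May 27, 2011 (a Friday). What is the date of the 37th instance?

The 37th occurrence is 36 intervals after the first: 36 × 12 = 432 days after May 27, 2011.
May has 31 days — 4 days to the end of May leaves 428.
From end of May to end of 2011 is 214 days (214 left).
January has 31 days (183 left).
February has 29 days (154 left).
March has 31 days (123 left).
April has 30 days (93 left).
May has 31 days (62 left).
June has 30 days (32 left).
July has 31 days (1 left).
1 day into August → August 1, 2012.

August 1, 2012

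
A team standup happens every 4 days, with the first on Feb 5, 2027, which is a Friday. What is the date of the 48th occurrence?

Aug 12, 2027

The 48th occurrence is 47 intervals after the first: 47 × 4 = 188 days after Feb 5, 2027.
Feb has 28 days — 23 days to the end of Feb leaves 165.
Mar has 31 days (134 left).
Apr has 30 days (104 left).
May has 31 days (73 left).
Jun has 30 days (43 left).
Jul has 31 days (12 left).
12 days into Aug → Aug 12, 2027.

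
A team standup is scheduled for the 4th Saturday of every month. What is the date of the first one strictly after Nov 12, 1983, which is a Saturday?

Nov 26, 1983

Nov 1983 starts on a Tuesday; its first Saturday is the 5th, so the 4th Saturday is the 26th — Nov 26, 1983.
Nov 26, 1983 is after Nov 12, 1983, so that is the next one.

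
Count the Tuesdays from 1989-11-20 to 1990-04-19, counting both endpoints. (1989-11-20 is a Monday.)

1989-11-20 is a Monday; the first Tuesday on or after it is 1989-11-21 (1 day later).
From 1989-11-21 to 1990-04-19: 9 + 31 + 31 + 28 + 31 + 19 = 149 days (rest of November, December, January, February, March, April).
149 ÷ 7 = 21 full weeks with remainder 2, so 21 more Tuesdays after the first → 22.

22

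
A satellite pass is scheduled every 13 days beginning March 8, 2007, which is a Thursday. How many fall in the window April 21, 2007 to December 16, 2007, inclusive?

18

Occurrences land 13·i days after March 8, 2007 for i = 0, 1, 2, …
April 21, 2007 is 44 days after the start; 44 ÷ 13 = 3 remainder 5; since the remainder is 5, round up to i = 4. First occurrence in the window: #5 on April 29, 2007 (4×13 = 52 days in).
December 16, 2007 is 283 days after the start; 283 ÷ 13 = 21 remainder 10. Last occurrence in the window: #22 on December 6, 2007.
Occurrences #5 through #22: 18 in total.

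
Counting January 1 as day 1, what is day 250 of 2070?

Jan has 31 days (250 − 31 = 219 remain).
Feb has 28 days (219 − 28 = 191 remain).
Mar has 31 days (191 − 31 = 160 remain).
Apr has 30 days (160 − 30 = 130 remain).
May has 31 days (130 − 31 = 99 remain).
Jun has 30 days (99 − 30 = 69 remain).
Jul has 31 days (69 − 31 = 38 remain).
Aug has 31 days (38 − 31 = 7 remain).
7 into Sep → Sep 7.

Sep 7, 2070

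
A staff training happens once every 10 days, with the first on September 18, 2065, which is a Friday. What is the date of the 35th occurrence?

August 24, 2066

The 35th occurrence is 34 intervals after the first: 34 × 10 = 340 days after September 18, 2065.
September has 30 days — 12 days to the end of September leaves 328.
October has 31 days (297 left).
November has 30 days (267 left).
December has 31 days (236 left).
January has 31 days (205 left).
February has 28 days (177 left).
March has 31 days (146 left).
April has 30 days (116 left).
May has 31 days (85 left).
June has 30 days (55 left).
July has 31 days (24 left).
24 days into August → August 24, 2066.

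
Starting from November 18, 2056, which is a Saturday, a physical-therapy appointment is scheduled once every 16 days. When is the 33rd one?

The 33rd occurrence is 32 intervals after the first: 32 × 16 = 512 days after November 18, 2056.
November has 30 days — 12 days to the end of November leaves 500.
From end of November to end of 2056 is 31 days (469 left).
2057 has 365 days (104 left).
January has 31 days (73 left).
February has 28 days (45 left).
March has 31 days (14 left).
14 days into April → April 14, 2058.

April 14, 2058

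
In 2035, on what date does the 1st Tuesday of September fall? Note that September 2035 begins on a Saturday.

September 2035 begins on a Saturday, so the first Tuesday is September 4 (3 days later).

2035-09-04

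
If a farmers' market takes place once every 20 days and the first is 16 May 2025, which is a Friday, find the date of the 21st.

20 June 2026

The 21st occurrence is 20 intervals after the first: 20 × 20 = 400 days after 16 May 2025.
May has 31 days — 15 days to the end of May leaves 385.
June has 30 days (355 left).
July has 31 days (324 left).
August has 31 days (293 left).
September has 30 days (263 left).
October has 31 days (232 left).
November has 30 days (202 left).
December has 31 days (171 left).
January has 31 days (140 left).
February has 28 days (112 left).
March has 31 days (81 left).
April has 30 days (51 left).
May has 31 days (20 left).
20 days into June → 20 June 2026.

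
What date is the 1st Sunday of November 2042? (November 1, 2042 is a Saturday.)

2042-11-02

November 2042 begins on a Saturday, so the first Sunday is November 2 (1 day later).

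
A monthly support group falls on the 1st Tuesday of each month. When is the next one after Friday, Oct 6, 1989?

Oct 1989 starts on a Sunday, so its 1st Tuesday is Oct 3, 1989 (2 days in).
That is not after Oct 6, 1989, so look at Nov 1989.
Nov 1989 starts on a Wednesday, so its 1st Tuesday is Nov 7, 1989 (6 days in).

Nov 7, 1989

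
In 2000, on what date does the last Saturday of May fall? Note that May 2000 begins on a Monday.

May 2000 begins on a Monday, so the first Saturday is May 6 (5 days later).
May 2000 has 31 days. Adding weeks: 6, 13, 20, 27 — the last one ≤ 31 is the 27th.

2000-05-27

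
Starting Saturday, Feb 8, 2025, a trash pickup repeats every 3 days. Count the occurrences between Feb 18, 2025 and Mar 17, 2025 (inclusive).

Occurrences land 3·i days after Feb 8, 2025 for i = 0, 1, 2, …
Feb 18, 2025 is 10 days after the start; 10 ÷ 3 = 3 remainder 1; since the remainder is 1, round up to i = 4. First occurrence in the window: #5 on Feb 20, 2025 (4×3 = 12 days in).
Mar 17, 2025 is 37 days after the start; 37 ÷ 3 = 12 remainder 1. Last occurrence in the window: #13 on Mar 16, 2025.
Occurrences #5 through #13: 9 in total.

9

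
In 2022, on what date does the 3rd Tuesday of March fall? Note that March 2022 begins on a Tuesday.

March 15, 2022

March 2022 begins on a Tuesday, so the first Tuesday is March 1.
The 3rd Tuesday is 2 weeks later: 1 + 14 = 15.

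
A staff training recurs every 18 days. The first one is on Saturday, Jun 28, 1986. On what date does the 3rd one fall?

Aug 3, 1986

The 3rd occurrence is 2 intervals after the first: 2 × 18 = 36 days after Jun 28, 1986.
Jun has 30 days — 2 days to the end of Jun leaves 34.
Jul has 31 days (3 left).
3 days into Aug → Aug 3, 1986.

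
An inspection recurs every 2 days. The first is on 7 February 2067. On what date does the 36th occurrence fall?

The 36th occurrence is 35 intervals after the first: 35 × 2 = 70 days after 7 February 2067.
February has 28 days — 21 days to the end of February leaves 49.
March has 31 days (18 left).
18 days into April → 18 April 2067.

18 April 2067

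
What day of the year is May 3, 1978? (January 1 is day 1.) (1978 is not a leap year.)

Days in months before May: 31 + 28 + 31 + 30 = 120.
Plus 3 days into May → day 123.

123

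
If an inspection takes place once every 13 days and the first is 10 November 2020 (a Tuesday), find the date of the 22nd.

The 22nd occurrence is 21 intervals after the first: 21 × 13 = 273 days after 10 November 2020.
November has 30 days — 20 days to the end of November leaves 253.
December has 31 days (222 left).
January has 31 days (191 left).
February has 28 days (163 left).
March has 31 days (132 left).
April has 30 days (102 left).
May has 31 days (71 left).
June has 30 days (41 left).
July has 31 days (10 left).
10 days into August → 10 August 2021.

10 August 2021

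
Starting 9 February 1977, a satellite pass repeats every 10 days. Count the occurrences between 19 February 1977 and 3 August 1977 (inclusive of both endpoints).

17

Occurrences land 10·i days after 9 February 1977 for i = 0, 1, 2, …
19 February 1977 is 10 days after the start; 10 ÷ 10 = 1 remainder 0. First occurrence in the window: #2 on 19 February 1977 (1×10 = 10 days in).
3 August 1977 is 175 days after the start; 175 ÷ 10 = 17 remainder 5. Last occurrence in the window: #18 on 29 July 1977.
Occurrences #2 through #18: 17 in total.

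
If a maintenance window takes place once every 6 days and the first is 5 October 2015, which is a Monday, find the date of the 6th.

The 6th occurrence is 5 intervals after the first: 5 × 6 = 30 days after 5 October 2015.
October has 31 days — 26 days to the end of October leaves 4.
4 days into November → 4 November 2015.

4 November 2015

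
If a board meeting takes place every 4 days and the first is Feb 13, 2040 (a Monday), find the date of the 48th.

Aug 19, 2040

The 48th occurrence is 47 intervals after the first: 47 × 4 = 188 days after Feb 13, 2040.
Feb has 29 days — 16 days to the end of Feb leaves 172.
Mar has 31 days (141 left).
Apr has 30 days (111 left).
May has 31 days (80 left).
Jun has 30 days (50 left).
Jul has 31 days (19 left).
19 days into Aug → Aug 19, 2040.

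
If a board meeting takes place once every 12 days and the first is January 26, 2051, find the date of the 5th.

The 5th occurrence is 4 intervals after the first: 4 × 12 = 48 days after January 26, 2051.
January has 31 days — 5 days to the end of January leaves 43.
February has 28 days (15 left).
15 days into March → March 15, 2051.

March 15, 2051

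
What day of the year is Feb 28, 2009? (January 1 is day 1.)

Days in months before Feb: 31 = 31.
Plus 28 days into Feb → day 59.

59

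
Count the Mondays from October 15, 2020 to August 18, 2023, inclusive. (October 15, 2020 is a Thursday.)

148

October 15, 2020 is a Thursday; the first Monday on or after it is October 19, 2020 (4 days later).
From October 19, 2020 to August 18, 2023: 73 + 365 + 365 + 230 = 1033 days (rest of 2020, 2021, 2022, to August 18, 2023 in 2023).
1033 ÷ 7 = 147 full weeks with remainder 4, so 147 more Mondays after the first → 148.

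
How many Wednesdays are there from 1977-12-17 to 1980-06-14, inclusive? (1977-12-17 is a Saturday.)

1977-12-17 is a Saturday; the first Wednesday on or after it is 1977-12-21 (4 days later).
From 1977-12-21 to 1980-06-14: 10 + 365 + 365 + 166 = 906 days (rest of 1977, 1978, 1979, to 1980-06-14 in 1980).
906 ÷ 7 = 129 full weeks with remainder 3, so 129 more Wednesdays after the first → 130.

130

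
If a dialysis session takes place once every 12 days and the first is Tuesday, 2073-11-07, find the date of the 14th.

2074-04-12

The 14th occurrence is 13 intervals after the first: 13 × 12 = 156 days after 2073-11-07.
November has 30 days — 23 days to the end of November leaves 133.
December has 31 days (102 left).
January has 31 days (71 left).
February has 28 days (43 left).
March has 31 days (12 left).
12 days into April → 2074-04-12.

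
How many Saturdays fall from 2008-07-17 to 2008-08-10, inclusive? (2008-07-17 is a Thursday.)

4

2008-07-17 is a Thursday; the first Saturday on or after it is 2008-07-19 (2 days later).
From 2008-07-19 to 2008-08-10: 12 + 10 = 22 days (rest of July, August).
22 ÷ 7 = 3 full weeks with remainder 1, so 3 more Saturdays after the first → 4.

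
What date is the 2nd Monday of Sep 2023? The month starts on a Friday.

Sep 2023 begins on a Friday, so the first Monday is Sep 4 (3 days later).
The 2nd Monday is 1 weeks later: 4 + 7 = 11.

Sep 11, 2023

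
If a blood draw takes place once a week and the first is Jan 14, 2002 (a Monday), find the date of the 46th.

Nov 25, 2002

The 46th occurrence is 45 intervals after the first: 45 × 7 = 315 days after Jan 14, 2002.
Jan has 31 days — 17 days to the end of Jan leaves 298.
Feb has 28 days (270 left).
Mar has 31 days (239 left).
Apr has 30 days (209 left).
May has 31 days (178 left).
Jun has 30 days (148 left).
Jul has 31 days (117 left).
Aug has 31 days (86 left).
Sep has 30 days (56 left).
Oct has 31 days (25 left).
25 days into Nov → Nov 25, 2002.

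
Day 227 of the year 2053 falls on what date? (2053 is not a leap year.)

Jan has 31 days (227 − 31 = 196 remain).
Feb has 28 days (196 − 28 = 168 remain).
Mar has 31 days (168 − 31 = 137 remain).
Apr has 30 days (137 − 30 = 107 remain).
May has 31 days (107 − 31 = 76 remain).
Jun has 30 days (76 − 30 = 46 remain).
Jul has 31 days (46 − 31 = 15 remain).
15 into Aug → Aug 15.

Aug 15, 2053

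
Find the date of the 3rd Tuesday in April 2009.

April 21, 2009

April 2009 begins on a Wednesday, so the first Tuesday is April 7 (6 days later).
The 3rd Tuesday is 2 weeks later: 7 + 14 = 21.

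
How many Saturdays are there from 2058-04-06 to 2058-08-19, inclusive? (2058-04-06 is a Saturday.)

20

2058-04-06 is a Saturday; the first Saturday on or after it is 2058-04-06.
From 2058-04-06 to 2058-08-19: 24 + 31 + 30 + 31 + 19 = 135 days (rest of April, May, June, July, August).
135 ÷ 7 = 19 full weeks with remainder 2, so 19 more Saturdays after the first → 20.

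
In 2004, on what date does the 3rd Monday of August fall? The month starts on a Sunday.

August 2004 begins on a Sunday, so the first Monday is August 2 (1 day later).
The 3rd Monday is 2 weeks later: 2 + 14 = 16.

16 August 2004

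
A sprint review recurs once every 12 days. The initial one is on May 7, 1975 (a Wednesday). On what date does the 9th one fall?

The 9th occurrence is 8 intervals after the first: 8 × 12 = 96 days after May 7, 1975.
May has 31 days — 24 days to the end of May leaves 72.
Jun has 30 days (42 left).
Jul has 31 days (11 left).
11 days into Aug → Aug 11, 1975.

Aug 11, 1975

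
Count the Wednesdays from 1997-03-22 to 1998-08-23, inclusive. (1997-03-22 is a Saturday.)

1997-03-22 is a Saturday; the first Wednesday on or after it is 1997-03-26 (4 days later).
From 1997-03-26 to 1998-08-23: 280 + 235 = 515 days (rest of 1997, to 1998-08-23 in 1998).
515 ÷ 7 = 73 full weeks with remainder 4, so 73 more Wednesdays after the first → 74.

74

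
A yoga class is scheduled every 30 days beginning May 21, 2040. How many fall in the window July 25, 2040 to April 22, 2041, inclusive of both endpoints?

Occurrences land 30·i days after May 21, 2040 for i = 0, 1, 2, …
July 25, 2040 is 65 days after the start; 65 ÷ 30 = 2 remainder 5; since the remainder is 5, round up to i = 3. First occurrence in the window: #4 on August 19, 2040 (3×30 = 90 days in).
April 22, 2041 is 336 days after the start; 336 ÷ 30 = 11 remainder 6. Last occurrence in the window: #12 on April 16, 2041.
Occurrences #4 through #12: 9 in total.

9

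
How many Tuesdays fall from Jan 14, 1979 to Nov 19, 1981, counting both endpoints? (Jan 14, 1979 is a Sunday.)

149

Jan 14, 1979 is a Sunday; the first Tuesday on or after it is Jan 16, 1979 (2 days later).
From Jan 16, 1979 to Nov 19, 1981: 349 + 366 + 323 = 1038 days (rest of 1979, 1980, to Nov 19, 1981 in 1981).
1038 ÷ 7 = 148 full weeks with remainder 2, so 148 more Tuesdays after the first → 149.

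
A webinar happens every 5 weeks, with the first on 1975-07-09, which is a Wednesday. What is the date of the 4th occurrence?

1975-10-22

The 4th occurrence is 3 intervals after the first: 3 × 35 = 105 days after 1975-07-09.
July has 31 days — 22 days to the end of July leaves 83.
August has 31 days (52 left).
September has 30 days (22 left).
22 days into October → 1975-10-22.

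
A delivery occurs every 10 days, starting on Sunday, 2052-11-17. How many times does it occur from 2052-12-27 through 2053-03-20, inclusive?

Occurrences land 10·i days after 2052-11-17 for i = 0, 1, 2, …
2052-12-27 is 40 days after the start; 40 ÷ 10 = 4 remainder 0. First occurrence in the window: #5 on 2052-12-27 (4×10 = 40 days in).
2053-03-20 is 123 days after the start; 123 ÷ 10 = 12 remainder 3. Last occurrence in the window: #13 on 2053-03-17.
Occurrences #5 through #13: 9 in total.

9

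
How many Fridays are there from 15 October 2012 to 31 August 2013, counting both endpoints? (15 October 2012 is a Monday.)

46

15 October 2012 is a Monday; the first Friday on or after it is 19 October 2012 (4 days later).
From 19 October 2012 to 31 August 2013: 12 + 30 + 31 + 31 + 28 + 31 + 30 + 31 + 30 + 31 + 31 = 316 days (rest of October, November, December, January, February, March, April, May, June, July, August).
316 ÷ 7 = 45 full weeks with remainder 1, so 45 more Fridays after the first → 46.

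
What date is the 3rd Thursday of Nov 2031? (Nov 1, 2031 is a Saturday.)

Nov 2031 begins on a Saturday, so the first Thursday is Nov 6 (5 days later).
The 3rd Thursday is 2 weeks later: 6 + 14 = 20.

Nov 20, 2031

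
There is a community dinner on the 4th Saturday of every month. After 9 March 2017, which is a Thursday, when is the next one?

25 March 2017

March 2017 starts on a Wednesday; its first Saturday is the 4th, so the 4th Saturday is the 25th — 25 March 2017.
25 March 2017 is after 9 March 2017, so that is the next one.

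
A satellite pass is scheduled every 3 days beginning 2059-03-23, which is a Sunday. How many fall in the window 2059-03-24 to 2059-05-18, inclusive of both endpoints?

18

Occurrences land 3·i days after 2059-03-23 for i = 0, 1, 2, …
2059-03-24 is 1 day after the start; 1 ÷ 3 = 0 remainder 1; since the remainder is 1, round up to i = 1. First occurrence in the window: #2 on 2059-03-26 (1×3 = 3 days in).
2059-05-18 is 56 days after the start; 56 ÷ 3 = 18 remainder 2. Last occurrence in the window: #19 on 2059-05-16.
Occurrences #2 through #19: 18 in total.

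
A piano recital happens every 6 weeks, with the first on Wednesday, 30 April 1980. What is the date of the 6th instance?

The 6th occurrence is 5 intervals after the first: 5 × 42 = 210 days after 30 April 1980.
April has 30 days — 0 days to the end of April leaves 210.
May has 31 days (179 left).
June has 30 days (149 left).
July has 31 days (118 left).
August has 31 days (87 left).
September has 30 days (57 left).
October has 31 days (26 left).
26 days into November → 26 November 1980.

26 November 1980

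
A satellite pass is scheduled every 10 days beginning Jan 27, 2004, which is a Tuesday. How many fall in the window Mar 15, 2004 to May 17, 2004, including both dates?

Occurrences land 10·i days after Jan 27, 2004 for i = 0, 1, 2, …
Mar 15, 2004 is 48 days after the start; 48 ÷ 10 = 4 remainder 8; since the remainder is 8, round up to i = 5. First occurrence in the window: #6 on Mar 17, 2004 (5×10 = 50 days in).
May 17, 2004 is 111 days after the start; 111 ÷ 10 = 11 remainder 1. Last occurrence in the window: #12 on May 16, 2004.
Occurrences #6 through #12: 7 in total.

7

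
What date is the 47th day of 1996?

January has 31 days (47 − 31 = 16 remain).
16 into February → February 16.

1996-02-16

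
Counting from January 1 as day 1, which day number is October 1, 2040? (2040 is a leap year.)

Days in months before October: 31 + 29 + 31 + 30 + 31 + 30 + 31 + 31 + 30 = 274.
Plus 1 day into October → day 275.

275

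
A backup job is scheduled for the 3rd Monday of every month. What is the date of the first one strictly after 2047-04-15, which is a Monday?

April 2047 starts on a Monday; its first Monday is the 1st, so the 3rd Monday is the 15th — 2047-04-15.
That is not after 2047-04-15, so look at May 2047.
May 2047 starts on a Wednesday; its first Monday is the 6th, so the 3rd Monday is the 20th — 2047-05-20.

2047-05-20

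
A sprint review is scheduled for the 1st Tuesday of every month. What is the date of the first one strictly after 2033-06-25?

2033-07-05

June 2033 starts on a Wednesday, so its 1st Tuesday is 2033-06-07 (6 days in).
That is not after 2033-06-25, so look at July 2033.
July 2033 starts on a Friday, so its 1st Tuesday is 2033-07-05 (4 days in).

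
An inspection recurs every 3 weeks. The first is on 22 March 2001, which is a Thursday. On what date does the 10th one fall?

27 September 2001

The 10th occurrence is 9 intervals after the first: 9 × 21 = 189 days after 22 March 2001.
March has 31 days — 9 days to the end of March leaves 180.
April has 30 days (150 left).
May has 31 days (119 left).
June has 30 days (89 left).
July has 31 days (58 left).
August has 31 days (27 left).
27 days into September → 27 September 2001.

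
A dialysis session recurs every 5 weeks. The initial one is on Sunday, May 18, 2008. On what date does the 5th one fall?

October 5, 2008

The 5th occurrence is 4 intervals after the first: 4 × 35 = 140 days after May 18, 2008.
May has 31 days — 13 days to the end of May leaves 127.
June has 30 days (97 left).
July has 31 days (66 left).
August has 31 days (35 left).
September has 30 days (5 left).
5 days into October → October 5, 2008.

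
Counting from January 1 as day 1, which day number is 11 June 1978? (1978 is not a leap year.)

162

Days in months before June: 31 + 28 + 31 + 30 + 31 = 151.
Plus 11 days into June → day 162.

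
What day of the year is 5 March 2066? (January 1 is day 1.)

64

Days in months before March: 31 + 28 = 59.
Plus 5 days into March → day 64.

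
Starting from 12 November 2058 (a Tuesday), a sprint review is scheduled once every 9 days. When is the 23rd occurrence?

The 23rd occurrence is 22 intervals after the first: 22 × 9 = 198 days after 12 November 2058.
November has 30 days — 18 days to the end of November leaves 180.
December has 31 days (149 left).
January has 31 days (118 left).
February has 28 days (90 left).
March has 31 days (59 left).
April has 30 days (29 left).
29 days into May → 29 May 2059.

29 May 2059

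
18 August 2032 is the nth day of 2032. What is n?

Days in months before August: 31 + 29 + 31 + 30 + 31 + 30 + 31 = 213.
Plus 18 days into August → day 231.

231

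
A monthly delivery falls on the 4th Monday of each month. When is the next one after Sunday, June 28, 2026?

July 27, 2026

June 2026 starts on a Monday; its first Monday is the 1st, so the 4th Monday is the 22nd — June 22, 2026.
That is not after June 28, 2026, so look at July 2026.
July 2026 starts on a Wednesday; its first Monday is the 6th, so the 4th Monday is the 27th — July 27, 2026.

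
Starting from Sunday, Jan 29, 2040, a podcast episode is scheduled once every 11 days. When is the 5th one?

The 5th occurrence is 4 intervals after the first: 4 × 11 = 44 days after Jan 29, 2040.
Jan has 31 days — 2 days to the end of Jan leaves 42.
Feb has 29 days (13 left).
13 days into Mar → Mar 13, 2040.

Mar 13, 2040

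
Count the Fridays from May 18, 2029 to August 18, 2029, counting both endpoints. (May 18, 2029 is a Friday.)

14

May 18, 2029 is a Friday; the first Friday on or after it is May 18, 2029.
From May 18, 2029 to August 18, 2029: 13 + 30 + 31 + 18 = 92 days (rest of May, June, July, August).
92 ÷ 7 = 13 full weeks with remainder 1, so 13 more Fridays after the first → 14.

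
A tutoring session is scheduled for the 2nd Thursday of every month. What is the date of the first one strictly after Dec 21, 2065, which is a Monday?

Dec 2065 starts on a Tuesday; its first Thursday is the 3rd, so the 2nd Thursday is the 10th — Dec 10, 2065.
That is not after Dec 21, 2065, so look at Jan 2066.
Jan 2066 starts on a Friday; its first Thursday is the 7th, so the 2nd Thursday is the 14th — Jan 14, 2066.

Jan 14, 2066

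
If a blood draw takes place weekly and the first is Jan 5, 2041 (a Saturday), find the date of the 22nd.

The 22nd occurrence is 21 intervals after the first: 21 × 7 = 147 days after Jan 5, 2041.
Jan has 31 days — 26 days to the end of Jan leaves 121.
Feb has 28 days (93 left).
Mar has 31 days (62 left).
Apr has 30 days (32 left).
May has 31 days (1 left).
1 day into Jun → Jun 1, 2041.

Jun 1, 2041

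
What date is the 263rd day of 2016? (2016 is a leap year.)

19 September 2016

January has 31 days (263 − 31 = 232 remain).
February has 29 days (232 − 29 = 203 remain).
March has 31 days (203 − 31 = 172 remain).
April has 30 days (172 − 30 = 142 remain).
May has 31 days (142 − 31 = 111 remain).
June has 30 days (111 − 30 = 81 remain).
July has 31 days (81 − 31 = 50 remain).
August has 31 days (50 − 31 = 19 remain).
19 into September → September 19.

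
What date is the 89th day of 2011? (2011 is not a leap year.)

Mar 30, 2011

Jan has 31 days (89 − 31 = 58 remain).
Feb has 28 days (58 − 28 = 30 remain).
30 into Mar → Mar 30.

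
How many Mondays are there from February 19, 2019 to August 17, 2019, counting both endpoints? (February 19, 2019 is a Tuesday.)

25

February 19, 2019 is a Tuesday; the first Monday on or after it is February 25, 2019 (6 days later).
From February 25, 2019 to August 17, 2019: 3 + 31 + 30 + 31 + 30 + 31 + 17 = 173 days (rest of February, March, April, May, June, July, August).
173 ÷ 7 = 24 full weeks with remainder 5, so 24 more Mondays after the first → 25.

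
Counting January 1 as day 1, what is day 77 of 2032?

January has 31 days (77 − 31 = 46 remain).
February has 29 days (46 − 29 = 17 remain).
17 into March → March 17.

March 17, 2032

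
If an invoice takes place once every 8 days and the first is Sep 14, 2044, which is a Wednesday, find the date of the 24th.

The 24th occurrence is 23 intervals after the first: 23 × 8 = 184 days after Sep 14, 2044.
Sep has 30 days — 16 days to the end of Sep leaves 168.
Oct has 31 days (137 left).
Nov has 30 days (107 left).
Dec has 31 days (76 left).
Jan has 31 days (45 left).
Feb has 28 days (17 left).
17 days into Mar → Mar 17, 2045.

Mar 17, 2045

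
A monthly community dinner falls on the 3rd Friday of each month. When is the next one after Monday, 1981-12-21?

December 1981 starts on a Tuesday; its first Friday is the 4th, so the 3rd Friday is the 18th — 1981-12-18.
That is not after 1981-12-21, so look at January 1982.
January 1982 starts on a Friday; its first Friday is the 1st, so the 3rd Friday is the 15th — 1982-01-15.

1982-01-15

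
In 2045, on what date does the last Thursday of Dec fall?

The first Thursday of Dec 2045 is Dec 7.
Dec 2045 has 31 days. Adding weeks: 7, 14, 21, 28 — the last one ≤ 31 is the 28th.

Dec 28, 2045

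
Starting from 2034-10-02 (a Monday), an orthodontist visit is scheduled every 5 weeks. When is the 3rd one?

The 3rd occurrence is 2 intervals after the first: 2 × 35 = 70 days after 2034-10-02.
October has 31 days — 29 days to the end of October leaves 41.
November has 30 days (11 left).
11 days into December → 2034-12-11.

2034-12-11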